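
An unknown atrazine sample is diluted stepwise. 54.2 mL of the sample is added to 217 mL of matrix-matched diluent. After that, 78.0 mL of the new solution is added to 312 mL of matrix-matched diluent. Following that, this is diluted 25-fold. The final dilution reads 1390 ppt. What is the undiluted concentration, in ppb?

Overall dilution factor = 5.004 × 5 × 25 = 625.
Original = 1390 ppt × 625 = 8.69 × 10⁵ ppt = 869 ppb.

869 ppb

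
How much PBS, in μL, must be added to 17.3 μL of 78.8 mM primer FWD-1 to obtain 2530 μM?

522 μL

2530 μM = 2.53 mM.
V₂ = C₁V₁/C₂ = 78.8 × 17.3 / 2.53 = 539 μL.
Diluent to add = V₂ − V₁ = 539 − 17.3 = 522 μL.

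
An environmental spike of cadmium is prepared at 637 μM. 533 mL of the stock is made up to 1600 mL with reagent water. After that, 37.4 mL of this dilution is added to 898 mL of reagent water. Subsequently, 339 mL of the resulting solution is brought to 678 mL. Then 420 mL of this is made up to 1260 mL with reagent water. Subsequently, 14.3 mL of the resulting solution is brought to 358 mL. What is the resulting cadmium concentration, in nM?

Overall dilution factor = 3.002 × 25.01 × 2 × 3 × 25.03 = 1.13 × 10⁴.
637 μM / 1.13 × 10⁴ = 0.0565 μM = 56.5 nM.

56.5 nM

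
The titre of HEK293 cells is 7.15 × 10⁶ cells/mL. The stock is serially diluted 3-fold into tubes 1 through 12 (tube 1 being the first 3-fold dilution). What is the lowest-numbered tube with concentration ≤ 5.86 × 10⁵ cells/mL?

tube 3

Tube n has concentration 7.15 × 10⁶ cells/mL / 3ⁿ.
Need 3ⁿ ≥ 7.15 × 10⁶ cells/mL / 5.86 × 10⁵ cells/mL = 12.2, so n ≥ 2.28.
First such tube: n = 3.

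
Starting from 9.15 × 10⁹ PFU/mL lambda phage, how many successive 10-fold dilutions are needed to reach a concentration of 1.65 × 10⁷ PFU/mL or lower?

Need 10ⁿ ≥ 555, so n ≥ log(555)/log(10) = 2.74.
Minimum whole steps: n = 3.

3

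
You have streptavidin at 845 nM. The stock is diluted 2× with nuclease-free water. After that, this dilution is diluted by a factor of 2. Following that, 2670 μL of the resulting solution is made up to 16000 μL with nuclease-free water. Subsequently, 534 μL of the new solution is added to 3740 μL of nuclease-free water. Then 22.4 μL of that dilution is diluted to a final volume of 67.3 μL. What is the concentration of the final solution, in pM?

Overall dilution factor = 2 × 2 × 5.993 × 8.004 × 3.004 = 576.
845 nM / 576 = 1.47 nM = 1470 pM.

1470 pM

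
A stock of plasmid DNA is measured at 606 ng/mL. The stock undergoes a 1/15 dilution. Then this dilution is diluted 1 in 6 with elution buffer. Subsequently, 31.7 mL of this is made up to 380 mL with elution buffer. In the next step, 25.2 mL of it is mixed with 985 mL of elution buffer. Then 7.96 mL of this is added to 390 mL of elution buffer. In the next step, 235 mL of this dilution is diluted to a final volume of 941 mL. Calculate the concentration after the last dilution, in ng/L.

Overall dilution factor = 15 × 6 × 11.99 × 40.09 × 49.99 × 4.004 = 8.66 × 10⁶.
606 ng/mL / 8.66 × 10⁶ = 7.00 × 10⁻⁵ ng/mL = 0.0700 ng/L.

0.0700 ng/L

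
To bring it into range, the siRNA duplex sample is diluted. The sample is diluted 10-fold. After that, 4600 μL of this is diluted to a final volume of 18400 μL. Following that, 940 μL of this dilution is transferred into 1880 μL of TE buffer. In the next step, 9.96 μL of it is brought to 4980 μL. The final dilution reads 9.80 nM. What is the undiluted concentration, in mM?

Overall dilution factor = 10 × 4 × 3 × 500 = 6.00 × 10⁴.
Original = 9.80 nM × 6.00 × 10⁴ = 5.88 × 10⁵ nM = 0.588 mM.

0.588 mM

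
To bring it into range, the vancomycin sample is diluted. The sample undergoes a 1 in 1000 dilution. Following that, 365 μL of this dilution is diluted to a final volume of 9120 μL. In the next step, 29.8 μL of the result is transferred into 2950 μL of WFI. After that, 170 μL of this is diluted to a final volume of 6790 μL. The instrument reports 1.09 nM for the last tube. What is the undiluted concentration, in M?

Overall dilution factor = 1000 × 24.99 × 99.99 × 39.94 = 9.98 × 10⁷.
Original = 1.09 nM × 9.98 × 10⁷ = 1.09 × 10⁸ nM = 0.109 M.

0.109 M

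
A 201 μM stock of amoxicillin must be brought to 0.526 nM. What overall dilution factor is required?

3.82 × 10⁵

Factor = C₀/C_target = 201 μM / 0.526 nM = 3.82 × 10⁵.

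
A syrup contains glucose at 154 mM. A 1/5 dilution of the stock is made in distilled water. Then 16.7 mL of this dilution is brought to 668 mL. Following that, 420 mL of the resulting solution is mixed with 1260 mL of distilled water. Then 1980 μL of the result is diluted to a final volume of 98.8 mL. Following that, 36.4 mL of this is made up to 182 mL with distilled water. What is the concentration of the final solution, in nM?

Overall dilution factor = 5 × 40 × 4 × 49.90 × 5 = 2.00 × 10⁵.
154 mM / 2.00 × 10⁵ = 7.72 × 10⁻⁴ mM = 772 nM.

772 nM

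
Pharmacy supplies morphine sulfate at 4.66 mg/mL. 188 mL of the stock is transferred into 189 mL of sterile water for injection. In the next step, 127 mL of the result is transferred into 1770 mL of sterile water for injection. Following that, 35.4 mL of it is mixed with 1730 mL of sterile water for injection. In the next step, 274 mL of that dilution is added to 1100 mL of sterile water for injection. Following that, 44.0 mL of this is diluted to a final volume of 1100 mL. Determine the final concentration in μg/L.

Overall dilution factor = 2.005 × 14.94 × 49.87 × 5.015 × 25 = 1.87 × 10⁵.
4.66 mg/mL / 1.87 × 10⁵ = 2.49 × 10⁻⁵ mg/mL = 24.9 μg/L.

24.9 μg/L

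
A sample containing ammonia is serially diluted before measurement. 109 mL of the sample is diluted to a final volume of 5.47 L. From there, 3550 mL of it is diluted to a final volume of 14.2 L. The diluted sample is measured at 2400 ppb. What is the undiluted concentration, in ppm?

Overall dilution factor = 50.18 × 4 = 201.
Original = 2400 ppb × 201 = 4.82 × 10⁵ ppb = 482 ppm.

482 ppm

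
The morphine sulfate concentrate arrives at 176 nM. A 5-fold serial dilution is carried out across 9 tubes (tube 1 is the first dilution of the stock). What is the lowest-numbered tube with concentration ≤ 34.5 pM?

Tube n has concentration 176 nM / 5ⁿ.
Need 5ⁿ ≥ 176 nM / 34.5 pM = 5101, so n ≥ 5.30.
First such tube: n = 6.

tube 6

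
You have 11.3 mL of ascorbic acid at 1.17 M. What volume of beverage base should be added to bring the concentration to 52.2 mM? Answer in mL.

52.2 mM = 0.0522 M.
V₂ = C₁V₁/C₂ = 1.17 × 11.3 / 0.0522 = 253 mL.
Diluent to add = V₂ − V₁ = 253 − 11.3 = 242 mL.

242 mL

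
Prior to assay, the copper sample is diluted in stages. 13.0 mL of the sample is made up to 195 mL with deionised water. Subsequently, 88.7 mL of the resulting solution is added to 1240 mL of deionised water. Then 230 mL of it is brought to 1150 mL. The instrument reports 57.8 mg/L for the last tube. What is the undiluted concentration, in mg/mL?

Overall dilution factor = 15 × 14.98 × 5 = 1123.
Original = 57.8 mg/L × 1123 = 6.49 × 10⁴ mg/L = 64.9 mg/mL.

64.9 mg/mL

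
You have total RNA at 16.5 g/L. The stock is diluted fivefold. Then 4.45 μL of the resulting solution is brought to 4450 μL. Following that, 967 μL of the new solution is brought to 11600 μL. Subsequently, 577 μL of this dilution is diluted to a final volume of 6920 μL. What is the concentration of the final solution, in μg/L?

Overall dilution factor = 5 × 1000 × 12.00 × 11.99 = 7.19 × 10⁵.
16.5 g/L / 7.19 × 10⁵ = 2.29 × 10⁻⁵ g/L = 22.9 μg/L.

22.9 μg/L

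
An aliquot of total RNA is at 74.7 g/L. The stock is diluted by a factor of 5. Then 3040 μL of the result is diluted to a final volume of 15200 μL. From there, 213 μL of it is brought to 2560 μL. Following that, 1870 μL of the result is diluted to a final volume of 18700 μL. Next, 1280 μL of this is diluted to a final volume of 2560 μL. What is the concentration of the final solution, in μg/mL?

Overall dilution factor = 5 × 5 × 12.02 × 10 × 2 = 6009.
74.7 g/L / 6009 = 0.0124 g/L = 12.4 μg/mL.

12.4 μg/mL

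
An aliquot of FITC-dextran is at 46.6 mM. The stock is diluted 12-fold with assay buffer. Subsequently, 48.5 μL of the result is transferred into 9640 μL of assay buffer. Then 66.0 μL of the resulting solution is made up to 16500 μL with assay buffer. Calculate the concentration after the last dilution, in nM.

Overall dilution factor = 12 × 199.8 × 250 = 5.99 × 10⁵.
46.6 mM / 5.99 × 10⁵ = 7.78 × 10⁻⁵ mM = 77.8 nM.

77.8 nM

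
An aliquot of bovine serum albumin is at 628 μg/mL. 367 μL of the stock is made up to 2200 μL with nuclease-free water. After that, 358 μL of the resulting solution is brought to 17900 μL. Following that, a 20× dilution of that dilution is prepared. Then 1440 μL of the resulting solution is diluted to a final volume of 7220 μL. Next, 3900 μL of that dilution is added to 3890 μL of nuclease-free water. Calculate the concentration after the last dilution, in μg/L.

10.5 μg/L

Overall dilution factor = 5.995 × 50 × 20 × 5.014 × 1.997 = 6.00 × 10⁴.
628 μg/mL / 6.00 × 10⁴ = 0.0105 μg/mL = 10.5 μg/L.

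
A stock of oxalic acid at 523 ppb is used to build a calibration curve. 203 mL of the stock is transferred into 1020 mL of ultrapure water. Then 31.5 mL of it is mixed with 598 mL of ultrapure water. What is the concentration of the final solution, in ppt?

Overall dilution factor = 6.025 × 19.98 = 120.
523 ppb / 120 = 4.34 ppb = 4340 ppt.

4340 ppt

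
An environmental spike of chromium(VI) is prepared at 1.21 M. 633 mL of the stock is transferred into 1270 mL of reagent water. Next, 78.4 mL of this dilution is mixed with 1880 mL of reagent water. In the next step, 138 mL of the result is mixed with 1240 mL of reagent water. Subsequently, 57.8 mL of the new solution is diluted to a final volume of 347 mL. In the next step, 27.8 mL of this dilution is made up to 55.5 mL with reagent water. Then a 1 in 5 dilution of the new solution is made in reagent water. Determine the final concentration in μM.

Overall dilution factor = 3.006 × 24.98 × 9.986 × 6.003 × 1.996 × 5 = 4.49 × 10⁴.
1.21 M / 4.49 × 10⁴ = 2.69 × 10⁻⁵ M = 26.9 μM.

26.9 μM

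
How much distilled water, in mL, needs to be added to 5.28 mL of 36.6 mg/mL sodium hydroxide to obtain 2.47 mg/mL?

73.0 mL

V₂ = C₁V₁/C₂ = 36.6 × 5.28 / 2.47 = 78.2 mL.
Diluent to add = V₂ − V₁ = 78.2 − 5.28 = 73.0 mL.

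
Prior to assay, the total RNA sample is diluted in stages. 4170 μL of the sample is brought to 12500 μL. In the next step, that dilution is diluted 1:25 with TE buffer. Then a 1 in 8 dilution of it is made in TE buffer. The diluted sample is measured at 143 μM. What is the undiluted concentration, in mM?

85.7 mM

Overall dilution factor = 2.998 × 25 × 8 = 600.
Original = 143 μM × 600 = 8.57 × 10⁴ μM = 85.7 mM.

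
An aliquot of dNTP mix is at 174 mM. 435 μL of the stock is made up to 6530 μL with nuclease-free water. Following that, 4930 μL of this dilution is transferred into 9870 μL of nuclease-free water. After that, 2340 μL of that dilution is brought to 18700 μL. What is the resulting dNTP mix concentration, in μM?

Overall dilution factor = 15.01 × 3.002 × 7.991 = 360.
174 mM / 360 = 0.483 mM = 483 μM.

483 μM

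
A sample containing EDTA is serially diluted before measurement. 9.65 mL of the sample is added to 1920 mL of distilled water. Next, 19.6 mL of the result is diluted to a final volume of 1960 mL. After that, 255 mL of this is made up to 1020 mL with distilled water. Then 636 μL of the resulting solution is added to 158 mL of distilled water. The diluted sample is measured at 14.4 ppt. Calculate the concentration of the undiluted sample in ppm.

Overall dilution factor = 200.0 × 100 × 4 × 249.4 = 2.00 × 10⁷.
Original = 14.4 ppt × 2.00 × 10⁷ = 2.87 × 10⁸ ppt = 287 ppm.

287 ppm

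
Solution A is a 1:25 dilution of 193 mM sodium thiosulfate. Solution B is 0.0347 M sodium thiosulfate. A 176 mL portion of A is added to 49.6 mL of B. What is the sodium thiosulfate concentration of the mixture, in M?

0.0137 M

C_A = 193 mM / 25 = 7.72 mM.
C_B = 0.0347 M = 34.7 mM.
C_mix = (C_A·V_A + C_B·V_B)/(V_A + V_B) = (7.72×176 + 34.7×49.6) / 225.6 = 13.7 mM = 0.0137 M.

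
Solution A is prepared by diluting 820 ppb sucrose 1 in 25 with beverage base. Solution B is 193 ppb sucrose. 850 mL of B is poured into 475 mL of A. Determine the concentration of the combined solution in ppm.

C_A = 820 ppb / 25 = 32.8 ppb.
C_mix = (C_A·V_A + C_B·V_B)/(V_A + V_B) = (32.8×475 + 193×850) / 1325 = 136 ppb = 0.136 ppm.

0.136 ppm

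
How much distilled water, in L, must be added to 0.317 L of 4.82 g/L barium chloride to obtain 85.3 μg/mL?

17.6 L

85.3 μg/mL = 0.0853 g/L.
V₂ = C₁V₁/C₂ = 4.82 × 0.317 / 0.0853 = 17.9 L.
Diluent to add = V₂ − V₁ = 17.9 − 0.317 = 17.6 L.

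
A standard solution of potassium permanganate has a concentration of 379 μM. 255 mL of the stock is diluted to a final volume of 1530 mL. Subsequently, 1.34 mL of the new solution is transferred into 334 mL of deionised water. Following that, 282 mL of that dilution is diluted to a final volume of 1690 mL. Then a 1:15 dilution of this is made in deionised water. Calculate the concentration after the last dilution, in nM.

2.81 nM

Overall dilution factor = 6 × 250.3 × 5.993 × 15 = 1.35 × 10⁵.
379 μM / 1.35 × 10⁵ = 2.81 × 10⁻³ μM = 2.81 nM.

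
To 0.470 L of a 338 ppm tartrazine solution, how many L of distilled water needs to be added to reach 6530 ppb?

6530 ppb = 6.53 ppm.
V₂ = C₁V₁/C₂ = 338 × 0.470 / 6.53 = 24.3 L.
Diluent to add = V₂ − V₁ = 24.3 − 0.470 = 23.9 L.

23.9 L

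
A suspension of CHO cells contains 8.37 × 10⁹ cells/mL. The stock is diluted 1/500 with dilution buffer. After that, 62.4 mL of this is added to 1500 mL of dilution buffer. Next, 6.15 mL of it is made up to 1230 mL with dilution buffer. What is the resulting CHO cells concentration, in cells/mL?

3340 cells/mL

Overall dilution factor = 500 × 25.04 × 200 = 2.50 × 10⁶.
8.37 × 10⁹ cells/mL / 2.50 × 10⁶ = 3340 cells/mL.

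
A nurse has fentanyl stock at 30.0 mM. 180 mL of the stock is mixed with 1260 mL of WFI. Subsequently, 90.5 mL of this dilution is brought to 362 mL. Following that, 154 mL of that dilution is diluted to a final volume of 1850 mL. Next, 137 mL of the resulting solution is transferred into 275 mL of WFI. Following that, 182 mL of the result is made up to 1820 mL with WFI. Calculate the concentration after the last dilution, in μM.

Overall dilution factor = 8 × 4 × 12.01 × 3.007 × 10 = 1.16 × 10⁴.
30.0 mM / 1.16 × 10⁴ = 2.60 × 10⁻³ mM = 2.60 μM.

2.60 μM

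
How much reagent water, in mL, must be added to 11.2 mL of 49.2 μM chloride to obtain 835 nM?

649 mL

835 nM = 0.835 μM.
V₂ = C₁V₁/C₂ = 49.2 × 11.2 / 0.835 = 660 mL.
Diluent to add = V₂ − V₁ = 660 − 11.2 = 649 mL.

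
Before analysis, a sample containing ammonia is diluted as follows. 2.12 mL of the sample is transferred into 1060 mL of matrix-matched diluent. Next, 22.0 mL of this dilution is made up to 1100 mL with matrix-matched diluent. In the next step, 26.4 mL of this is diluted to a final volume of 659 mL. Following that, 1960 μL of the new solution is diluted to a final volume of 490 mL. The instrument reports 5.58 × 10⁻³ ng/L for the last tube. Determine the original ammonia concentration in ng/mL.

872 ng/mL

Overall dilution factor = 501 × 50 × 24.96 × 250 = 1.56 × 10⁸.
Original = 5.58 × 10⁻³ ng/L × 1.56 × 10⁸ = 8.72 × 10⁵ ng/L = 872 ng/mL.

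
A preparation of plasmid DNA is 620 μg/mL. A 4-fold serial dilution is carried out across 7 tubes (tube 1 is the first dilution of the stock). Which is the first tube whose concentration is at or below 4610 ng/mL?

tube 4

Tube n has concentration 620 μg/mL / 4ⁿ.
Need 4ⁿ ≥ 620 μg/mL / 4610 ng/mL = 134, so n ≥ 3.54.
First such tube: n = 4.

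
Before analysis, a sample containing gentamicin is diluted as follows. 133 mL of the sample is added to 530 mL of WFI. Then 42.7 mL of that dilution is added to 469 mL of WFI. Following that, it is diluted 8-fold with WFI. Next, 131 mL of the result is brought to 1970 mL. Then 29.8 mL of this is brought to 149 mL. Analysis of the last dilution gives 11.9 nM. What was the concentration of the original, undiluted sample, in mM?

Overall dilution factor = 4.985 × 11.98 × 8 × 15.04 × 5 = 3.59 × 10⁴.
Original = 11.9 nM × 3.59 × 10⁴ = 4.28 × 10⁵ nM = 0.428 mM.

0.428 mM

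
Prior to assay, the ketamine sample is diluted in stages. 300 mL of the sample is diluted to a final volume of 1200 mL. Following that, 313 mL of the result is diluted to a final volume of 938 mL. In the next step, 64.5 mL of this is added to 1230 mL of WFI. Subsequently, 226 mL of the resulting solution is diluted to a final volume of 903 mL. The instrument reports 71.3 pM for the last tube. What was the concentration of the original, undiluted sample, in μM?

0.0685 μM

Overall dilution factor = 4 × 2.997 × 20.07 × 3.996 = 961.
Original = 71.3 pM × 961 = 6.85 × 10⁴ pM = 0.0685 μM.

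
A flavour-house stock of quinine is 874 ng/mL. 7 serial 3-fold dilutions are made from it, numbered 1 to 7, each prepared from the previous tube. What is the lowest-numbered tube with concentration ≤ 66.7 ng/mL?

Tube n has concentration 874 ng/mL / 3ⁿ.
Need 3ⁿ ≥ 874 ng/mL / 66.7 ng/mL = 13.1, so n ≥ 2.34.
First such tube: n = 3.

tube 3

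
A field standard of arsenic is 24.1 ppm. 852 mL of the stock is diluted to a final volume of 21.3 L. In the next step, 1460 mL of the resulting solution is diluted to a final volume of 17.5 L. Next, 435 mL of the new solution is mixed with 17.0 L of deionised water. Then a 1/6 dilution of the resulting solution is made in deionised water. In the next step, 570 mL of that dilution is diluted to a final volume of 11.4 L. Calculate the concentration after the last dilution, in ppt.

Overall dilution factor = 25 × 11.99 × 40.08 × 6 × 20 = 1.44 × 10⁶.
24.1 ppm / 1.44 × 10⁶ = 1.67 × 10⁻⁵ ppm = 16.7 ppt.

16.7 ppt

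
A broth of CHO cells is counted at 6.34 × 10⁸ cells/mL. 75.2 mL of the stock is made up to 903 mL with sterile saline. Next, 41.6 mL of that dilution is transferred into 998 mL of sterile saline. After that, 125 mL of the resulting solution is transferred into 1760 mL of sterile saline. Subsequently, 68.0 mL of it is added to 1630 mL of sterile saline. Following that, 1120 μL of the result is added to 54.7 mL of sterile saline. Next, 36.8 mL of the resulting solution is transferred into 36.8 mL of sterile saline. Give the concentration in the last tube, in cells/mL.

56.3 cells/mL

Overall dilution factor = 12.01 × 24.99 × 15.08 × 24.97 × 49.84 × 2 = 1.13 × 10⁷.
6.34 × 10⁸ cells/mL / 1.13 × 10⁷ = 56.3 cells/mL.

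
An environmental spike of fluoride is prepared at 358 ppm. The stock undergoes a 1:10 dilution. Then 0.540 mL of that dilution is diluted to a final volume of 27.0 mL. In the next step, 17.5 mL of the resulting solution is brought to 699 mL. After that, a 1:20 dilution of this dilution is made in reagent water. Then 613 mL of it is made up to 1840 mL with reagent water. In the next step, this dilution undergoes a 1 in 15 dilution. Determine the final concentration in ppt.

Overall dilution factor = 10 × 50 × 39.94 × 20 × 3.002 × 15 = 1.80 × 10⁷.
358 ppm / 1.80 × 10⁷ = 1.99 × 10⁻⁵ ppm = 19.9 ppt.

19.9 ppt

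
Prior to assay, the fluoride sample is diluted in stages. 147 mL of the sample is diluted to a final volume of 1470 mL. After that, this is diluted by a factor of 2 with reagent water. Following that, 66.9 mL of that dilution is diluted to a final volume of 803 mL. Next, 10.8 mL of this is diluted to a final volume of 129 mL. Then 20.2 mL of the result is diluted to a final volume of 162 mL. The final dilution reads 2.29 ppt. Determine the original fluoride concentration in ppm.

0.0527 ppm

Overall dilution factor = 10 × 2 × 12.00 × 11.94 × 8.020 = 2.30 × 10⁴.
Original = 2.29 ppt × 2.30 × 10⁴ = 5.27 × 10⁴ ppt = 0.0527 ppm.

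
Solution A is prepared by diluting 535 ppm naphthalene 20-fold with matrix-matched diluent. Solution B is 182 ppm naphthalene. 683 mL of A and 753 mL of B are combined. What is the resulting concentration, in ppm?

C_A = 535 ppm / 20 = 26.8 ppm.
C_mix = (C_A·V_A + C_B·V_B)/(V_A + V_B) = (26.8×683 + 182×753) / 1436 = 108 ppm.

108 ppm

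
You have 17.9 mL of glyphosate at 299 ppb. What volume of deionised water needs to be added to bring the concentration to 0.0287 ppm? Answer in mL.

169 mL

0.0287 ppm = 28.7 ppb.
V₂ = C₁V₁/C₂ = 299 × 17.9 / 28.7 = 186 mL.
Diluent to add = V₂ − V₁ = 186 − 17.9 = 169 mL.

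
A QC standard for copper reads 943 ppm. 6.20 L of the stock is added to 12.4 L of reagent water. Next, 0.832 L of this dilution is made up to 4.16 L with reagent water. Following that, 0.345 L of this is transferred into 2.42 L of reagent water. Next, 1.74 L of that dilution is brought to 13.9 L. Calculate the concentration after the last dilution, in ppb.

982 ppb

Overall dilution factor = 3 × 5 × 8.014 × 7.989 = 960.
943 ppm / 960 = 0.982 ppm = 982 ppb.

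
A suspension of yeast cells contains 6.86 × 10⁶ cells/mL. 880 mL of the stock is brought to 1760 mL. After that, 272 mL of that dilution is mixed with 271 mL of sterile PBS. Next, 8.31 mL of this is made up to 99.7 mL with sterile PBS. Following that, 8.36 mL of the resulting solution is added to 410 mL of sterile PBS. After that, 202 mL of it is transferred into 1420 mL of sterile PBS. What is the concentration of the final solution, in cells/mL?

356 cells/mL

Overall dilution factor = 2 × 1.996 × 12.00 × 50.04 × 8.030 = 1.92 × 10⁴.
6.86 × 10⁶ cells/mL / 1.92 × 10⁴ = 356 cells/mL.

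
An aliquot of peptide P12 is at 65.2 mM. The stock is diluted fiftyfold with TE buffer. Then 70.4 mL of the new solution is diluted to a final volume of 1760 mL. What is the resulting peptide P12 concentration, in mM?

Overall dilution factor = 50 × 25 = 1250.
65.2 mM / 1250 = 0.0522 mM.

0.0522 mM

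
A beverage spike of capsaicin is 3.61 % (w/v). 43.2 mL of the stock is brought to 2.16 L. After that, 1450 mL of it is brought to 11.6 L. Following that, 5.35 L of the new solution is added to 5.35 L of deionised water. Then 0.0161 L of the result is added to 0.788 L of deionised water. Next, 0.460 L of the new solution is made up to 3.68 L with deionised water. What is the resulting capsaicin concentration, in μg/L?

113 μg/L

Overall dilution factor = 50 × 8 × 2 × 49.94 × 8 = 3.20 × 10⁵.
3.61 % (w/v) / 3.20 × 10⁵ = 1.13 × 10⁻⁵ % (w/v) = 113 μg/L.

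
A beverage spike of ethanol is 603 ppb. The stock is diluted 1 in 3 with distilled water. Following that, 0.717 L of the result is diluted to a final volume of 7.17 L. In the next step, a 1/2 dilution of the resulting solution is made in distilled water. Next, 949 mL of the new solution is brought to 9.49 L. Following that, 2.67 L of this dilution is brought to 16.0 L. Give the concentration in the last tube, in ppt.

Overall dilution factor = 3 × 10 × 2 × 10 × 5.993 = 3596.
603 ppb / 3596 = 0.168 ppb = 168 ppt.

168 ppt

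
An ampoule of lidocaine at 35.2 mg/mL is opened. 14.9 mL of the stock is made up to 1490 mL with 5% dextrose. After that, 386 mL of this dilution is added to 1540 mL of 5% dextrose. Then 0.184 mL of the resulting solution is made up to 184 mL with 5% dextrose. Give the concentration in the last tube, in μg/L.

Overall dilution factor = 100 × 4.990 × 1000 = 4.99 × 10⁵.
35.2 mg/mL / 4.99 × 10⁵ = 7.05 × 10⁻⁵ mg/mL = 70.5 μg/L.

70.5 μg/L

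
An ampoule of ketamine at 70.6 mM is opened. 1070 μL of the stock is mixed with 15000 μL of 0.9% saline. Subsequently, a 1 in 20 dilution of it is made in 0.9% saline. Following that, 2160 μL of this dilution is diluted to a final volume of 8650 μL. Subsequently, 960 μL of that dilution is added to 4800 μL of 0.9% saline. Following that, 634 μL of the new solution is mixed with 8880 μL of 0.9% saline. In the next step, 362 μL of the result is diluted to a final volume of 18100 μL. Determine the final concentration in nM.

Overall dilution factor = 15.02 × 20 × 4.005 × 6 × 15.01 × 50 = 5.42 × 10⁶.
70.6 mM / 5.42 × 10⁶ = 1.30 × 10⁻⁵ mM = 13.0 nM.

13.0 nM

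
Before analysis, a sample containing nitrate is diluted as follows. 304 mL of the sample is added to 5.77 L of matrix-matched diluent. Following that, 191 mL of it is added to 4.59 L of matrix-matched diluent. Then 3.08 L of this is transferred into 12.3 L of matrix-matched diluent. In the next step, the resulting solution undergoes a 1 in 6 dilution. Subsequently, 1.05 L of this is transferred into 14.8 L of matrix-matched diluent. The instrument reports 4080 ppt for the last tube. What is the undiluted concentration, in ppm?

923 ppm

Overall dilution factor = 19.98 × 25.03 × 4.994 × 6 × 15.10 = 2.26 × 10⁵.
Original = 4080 ppt × 2.26 × 10⁵ = 9.23 × 10⁸ ppt = 923 ppm.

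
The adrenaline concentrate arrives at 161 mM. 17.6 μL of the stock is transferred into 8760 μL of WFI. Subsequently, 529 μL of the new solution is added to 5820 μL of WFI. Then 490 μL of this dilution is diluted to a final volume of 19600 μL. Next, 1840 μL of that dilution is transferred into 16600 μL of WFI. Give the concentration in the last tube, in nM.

67.1 nM

Overall dilution factor = 498.7 × 12.00 × 40 × 10.02 = 2.40 × 10⁶.
161 mM / 2.40 × 10⁶ = 6.71 × 10⁻⁵ mM = 67.1 nM.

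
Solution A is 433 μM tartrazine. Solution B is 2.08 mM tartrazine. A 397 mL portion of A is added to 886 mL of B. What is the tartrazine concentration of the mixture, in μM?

C_B = 2.08 mM = 2080 μM.
C_mix = (C_A·V_A + C_B·V_B)/(V_A + V_B) = (433×397 + 2080×886) / 1283 = 1570 μM.

1570 μM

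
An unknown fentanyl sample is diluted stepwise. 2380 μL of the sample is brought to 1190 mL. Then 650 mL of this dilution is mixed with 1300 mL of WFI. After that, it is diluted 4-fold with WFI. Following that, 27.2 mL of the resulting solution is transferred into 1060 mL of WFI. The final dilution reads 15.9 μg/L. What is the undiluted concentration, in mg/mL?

3.81 mg/mL

Overall dilution factor = 500 × 3 × 4 × 39.97 = 2.40 × 10⁵.
Original = 15.9 μg/L × 2.40 × 10⁵ = 3.81 × 10⁶ μg/L = 3.81 mg/mL.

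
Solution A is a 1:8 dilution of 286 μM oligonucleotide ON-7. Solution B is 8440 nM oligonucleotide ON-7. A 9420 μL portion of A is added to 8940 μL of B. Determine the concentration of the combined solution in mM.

0.0225 mM

C_A = 286 μM / 8 = 35.8 μM.
C_B = 8440 nM = 8.44 μM.
C_mix = (C_A·V_A + C_B·V_B)/(V_A + V_B) = (35.8×9420 + 8.44×8940) / 18360 = 22.5 μM = 0.0225 mM.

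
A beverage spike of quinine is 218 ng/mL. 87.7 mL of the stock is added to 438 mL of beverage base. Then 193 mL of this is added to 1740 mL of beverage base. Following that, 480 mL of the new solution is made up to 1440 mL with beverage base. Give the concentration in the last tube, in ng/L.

1210 ng/L

Overall dilution factor = 5.994 × 10.02 × 3 = 180.
218 ng/mL / 180 = 1.21 ng/mL = 1210 ng/L.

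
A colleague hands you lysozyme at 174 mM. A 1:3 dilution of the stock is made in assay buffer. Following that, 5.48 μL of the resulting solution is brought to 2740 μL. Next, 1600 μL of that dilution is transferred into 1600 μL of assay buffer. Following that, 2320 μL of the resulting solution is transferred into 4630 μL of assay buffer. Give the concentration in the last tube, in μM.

Overall dilution factor = 3 × 500 × 2 × 2.996 = 8987.
174 mM / 8987 = 0.0194 mM = 19.4 μM.

19.4 μM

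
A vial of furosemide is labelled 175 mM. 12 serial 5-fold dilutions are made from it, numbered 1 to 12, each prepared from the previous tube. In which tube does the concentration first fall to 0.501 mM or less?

tube 4

Tube n has concentration 175 mM / 5ⁿ.
Need 5ⁿ ≥ 175 mM / 0.501 mM = 349, so n ≥ 3.64.
First such tube: n = 4.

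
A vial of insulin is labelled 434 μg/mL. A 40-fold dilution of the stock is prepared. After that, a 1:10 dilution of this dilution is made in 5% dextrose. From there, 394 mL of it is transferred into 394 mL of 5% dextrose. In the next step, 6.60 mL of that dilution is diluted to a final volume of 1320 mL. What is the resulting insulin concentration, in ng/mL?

Overall dilution factor = 40 × 10 × 2 × 200 = 1.60 × 10⁵.
434 μg/mL / 1.60 × 10⁵ = 2.71 × 10⁻³ μg/mL = 2.71 ng/mL.

2.71 ng/mL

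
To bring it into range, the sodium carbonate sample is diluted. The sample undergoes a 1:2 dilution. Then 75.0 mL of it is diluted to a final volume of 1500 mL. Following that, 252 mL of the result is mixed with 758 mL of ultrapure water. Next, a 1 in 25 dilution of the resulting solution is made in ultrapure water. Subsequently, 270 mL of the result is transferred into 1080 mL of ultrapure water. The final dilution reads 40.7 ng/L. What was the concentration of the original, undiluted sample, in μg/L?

Overall dilution factor = 2 × 20 × 4.008 × 25 × 5 = 2.00 × 10⁴.
Original = 40.7 ng/L × 2.00 × 10⁴ = 8.16 × 10⁵ ng/L = 816 μg/L.

816 μg/L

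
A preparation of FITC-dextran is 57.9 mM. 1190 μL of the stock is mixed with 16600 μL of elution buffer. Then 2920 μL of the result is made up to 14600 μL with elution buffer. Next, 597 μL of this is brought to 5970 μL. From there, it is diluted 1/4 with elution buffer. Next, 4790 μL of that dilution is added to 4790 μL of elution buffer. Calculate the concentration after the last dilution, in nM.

Overall dilution factor = 14.95 × 5 × 10 × 4 × 2 = 5980.
57.9 mM / 5980 = 9.68 × 10⁻³ mM = 9680 nM.

9680 nM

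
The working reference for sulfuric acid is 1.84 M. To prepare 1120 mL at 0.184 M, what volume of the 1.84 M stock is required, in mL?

V₁ = C₂V₂/C₁ = 0.184 × 1120 / 1.84 = 112 mL.

112 mL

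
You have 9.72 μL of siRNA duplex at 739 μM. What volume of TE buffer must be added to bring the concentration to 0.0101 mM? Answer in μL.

0.0101 mM = 10.1 μM.
V₂ = C₁V₁/C₂ = 739 × 9.72 / 10.1 = 711 μL.
Diluent to add = V₂ − V₁ = 711 − 9.72 = 701 μL.

701 μL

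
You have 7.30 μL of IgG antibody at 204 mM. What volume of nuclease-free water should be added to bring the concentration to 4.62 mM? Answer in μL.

V₂ = C₁V₁/C₂ = 204 × 7.30 / 4.62 = 322 μL.
Diluent to add = V₂ − V₁ = 322 − 7.30 = 315 μL.

315 μL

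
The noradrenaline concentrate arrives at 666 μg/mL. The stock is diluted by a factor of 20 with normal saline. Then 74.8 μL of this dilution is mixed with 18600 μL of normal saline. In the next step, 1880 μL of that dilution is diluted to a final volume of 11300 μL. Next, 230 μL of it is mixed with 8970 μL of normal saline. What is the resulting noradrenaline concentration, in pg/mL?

Overall dilution factor = 20 × 249.7 × 6.011 × 40 = 1.20 × 10⁶.
666 μg/mL / 1.20 × 10⁶ = 5.55 × 10⁻⁴ μg/mL = 555 pg/mL.

555 pg/mL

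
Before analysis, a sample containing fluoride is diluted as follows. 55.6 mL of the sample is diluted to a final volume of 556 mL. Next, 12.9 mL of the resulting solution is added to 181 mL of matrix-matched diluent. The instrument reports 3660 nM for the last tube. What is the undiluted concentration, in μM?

550 μM

Overall dilution factor = 10 × 15.03 = 150.
Original = 3660 nM × 150 = 5.50 × 10⁵ nM = 550 μM.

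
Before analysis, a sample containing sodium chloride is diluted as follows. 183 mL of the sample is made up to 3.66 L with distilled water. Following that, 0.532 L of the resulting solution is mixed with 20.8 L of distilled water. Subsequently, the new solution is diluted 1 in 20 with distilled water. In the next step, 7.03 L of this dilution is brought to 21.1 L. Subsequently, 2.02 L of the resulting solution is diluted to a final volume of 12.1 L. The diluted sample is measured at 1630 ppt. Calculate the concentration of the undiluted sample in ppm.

Overall dilution factor = 20 × 40.10 × 20 × 3.001 × 5.990 = 2.88 × 10⁵.
Original = 1630 ppt × 2.88 × 10⁵ = 4.70 × 10⁸ ppt = 470 ppm.

470 ppm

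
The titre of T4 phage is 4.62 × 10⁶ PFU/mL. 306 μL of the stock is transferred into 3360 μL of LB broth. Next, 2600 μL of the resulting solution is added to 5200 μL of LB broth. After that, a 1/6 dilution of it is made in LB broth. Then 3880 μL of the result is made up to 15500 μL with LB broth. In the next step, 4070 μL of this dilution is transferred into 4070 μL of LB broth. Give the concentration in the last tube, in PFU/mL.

Overall dilution factor = 11.98 × 3 × 6 × 3.995 × 2 = 1723.
4.62 × 10⁶ PFU/mL / 1723 = 2680 PFU/mL.

2680 PFU/mL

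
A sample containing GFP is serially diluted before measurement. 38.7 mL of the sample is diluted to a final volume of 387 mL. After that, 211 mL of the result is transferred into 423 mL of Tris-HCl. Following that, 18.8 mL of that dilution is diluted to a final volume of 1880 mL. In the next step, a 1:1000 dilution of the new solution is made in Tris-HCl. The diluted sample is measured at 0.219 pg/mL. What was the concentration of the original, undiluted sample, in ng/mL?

Overall dilution factor = 10 × 3.005 × 100 × 1000 = 3.00 × 10⁶.
Original = 0.219 pg/mL × 3.00 × 10⁶ = 6.58 × 10⁵ pg/mL = 658 ng/mL.

658 ng/mL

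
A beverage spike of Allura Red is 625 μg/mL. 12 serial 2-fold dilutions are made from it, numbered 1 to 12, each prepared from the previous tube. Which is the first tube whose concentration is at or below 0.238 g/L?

Tube n has concentration 625 μg/mL / 2ⁿ.
Need 2ⁿ ≥ 625 μg/mL / 0.238 g/L = 2.63, so n ≥ 1.39.
First such tube: n = 2.

tube 2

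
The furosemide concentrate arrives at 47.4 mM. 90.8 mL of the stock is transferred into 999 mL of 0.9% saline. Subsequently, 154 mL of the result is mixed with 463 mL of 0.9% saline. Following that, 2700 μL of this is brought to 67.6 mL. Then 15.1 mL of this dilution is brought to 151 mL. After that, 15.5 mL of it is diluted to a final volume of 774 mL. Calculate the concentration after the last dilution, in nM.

Overall dilution factor = 12.00 × 4.006 × 25.04 × 10 × 49.94 = 6.01 × 10⁵.
47.4 mM / 6.01 × 10⁵ = 7.88 × 10⁻⁵ mM = 78.8 nM.

78.8 nM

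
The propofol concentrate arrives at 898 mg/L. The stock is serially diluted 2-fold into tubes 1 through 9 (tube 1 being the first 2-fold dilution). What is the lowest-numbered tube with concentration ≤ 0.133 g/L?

Tube n has concentration 898 mg/L / 2ⁿ.
Need 2ⁿ ≥ 898 mg/L / 0.133 g/L = 6.75, so n ≥ 2.76.
First such tube: n = 3.

tube 3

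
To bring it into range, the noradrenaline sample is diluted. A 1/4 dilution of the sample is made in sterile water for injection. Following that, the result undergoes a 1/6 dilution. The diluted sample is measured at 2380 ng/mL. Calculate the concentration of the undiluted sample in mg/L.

57.1 mg/L

Overall dilution factor = 4 × 6 = 24.0.
Original = 2380 ng/mL × 24.0 = 5.71 × 10⁴ ng/mL = 57.1 mg/L.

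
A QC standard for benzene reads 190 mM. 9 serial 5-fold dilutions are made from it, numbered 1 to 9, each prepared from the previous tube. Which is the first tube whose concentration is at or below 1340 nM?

Tube n has concentration 190 mM / 5ⁿ.
Need 5ⁿ ≥ 190 mM / 1340 nM = 1.42 × 10⁵, so n ≥ 7.37.
First such tube: n = 8.

tube 8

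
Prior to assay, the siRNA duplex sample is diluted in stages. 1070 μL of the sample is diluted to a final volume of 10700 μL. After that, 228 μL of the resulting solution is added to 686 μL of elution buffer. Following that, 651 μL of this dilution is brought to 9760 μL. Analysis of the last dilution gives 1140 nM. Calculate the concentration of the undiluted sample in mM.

Overall dilution factor = 10 × 4.009 × 14.99 = 601.
Original = 1140 nM × 601 = 6.85 × 10⁵ nM = 0.685 mM.

0.685 mM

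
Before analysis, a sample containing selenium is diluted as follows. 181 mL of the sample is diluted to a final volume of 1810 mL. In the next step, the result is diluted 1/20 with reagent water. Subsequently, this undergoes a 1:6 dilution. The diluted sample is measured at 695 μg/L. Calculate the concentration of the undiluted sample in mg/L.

834 mg/L

Overall dilution factor = 10 × 20 × 6 = 1200.
Original = 695 μg/L × 1200 = 8.34 × 10⁵ μg/L = 834 mg/L.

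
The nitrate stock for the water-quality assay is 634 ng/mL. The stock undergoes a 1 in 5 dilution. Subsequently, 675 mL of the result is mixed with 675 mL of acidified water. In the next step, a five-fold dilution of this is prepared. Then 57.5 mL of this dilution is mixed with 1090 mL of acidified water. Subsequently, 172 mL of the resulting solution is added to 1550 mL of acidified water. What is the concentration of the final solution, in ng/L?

63.5 ng/L

Overall dilution factor = 5 × 2 × 5 × 19.96 × 10.01 = 9990.
634 ng/mL / 9990 = 0.0635 ng/mL = 63.5 ng/L.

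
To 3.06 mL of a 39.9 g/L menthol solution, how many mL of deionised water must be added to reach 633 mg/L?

633 mg/L = 0.633 g/L.
V₂ = C₁V₁/C₂ = 39.9 × 3.06 / 0.633 = 193 mL.
Diluent to add = V₂ − V₁ = 193 − 3.06 = 190 mL.

190 mL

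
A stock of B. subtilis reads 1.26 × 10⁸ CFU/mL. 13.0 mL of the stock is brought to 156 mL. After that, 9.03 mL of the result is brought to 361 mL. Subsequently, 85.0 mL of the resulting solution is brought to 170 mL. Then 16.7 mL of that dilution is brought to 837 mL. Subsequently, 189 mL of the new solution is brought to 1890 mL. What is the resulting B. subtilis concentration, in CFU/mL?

262 CFU/mL

Overall dilution factor = 12 × 39.98 × 2 × 50.12 × 10 = 4.81 × 10⁵.
1.26 × 10⁸ CFU/mL / 4.81 × 10⁵ = 262 CFU/mL.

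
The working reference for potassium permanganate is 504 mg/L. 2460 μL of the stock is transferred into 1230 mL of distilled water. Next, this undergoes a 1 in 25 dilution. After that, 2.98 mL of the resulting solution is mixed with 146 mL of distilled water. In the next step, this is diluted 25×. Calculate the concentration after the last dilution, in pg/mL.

32.2 pg/mL

Overall dilution factor = 501 × 25 × 49.99 × 25 = 1.57 × 10⁷.
504 mg/L / 1.57 × 10⁷ = 3.22 × 10⁻⁵ mg/L = 32.2 pg/mL.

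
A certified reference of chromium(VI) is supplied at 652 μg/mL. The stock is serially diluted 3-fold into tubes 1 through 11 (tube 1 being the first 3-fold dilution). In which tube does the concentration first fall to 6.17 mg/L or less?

tube 5

Tube n has concentration 652 μg/mL / 3ⁿ.
Need 3ⁿ ≥ 652 μg/mL / 6.17 mg/L = 106, so n ≥ 4.24.
First such tube: n = 5.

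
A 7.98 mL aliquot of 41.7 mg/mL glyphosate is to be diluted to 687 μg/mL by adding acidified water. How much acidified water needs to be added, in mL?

687 μg/mL = 0.687 mg/mL.
V₂ = C₁V₁/C₂ = 41.7 × 7.98 / 0.687 = 484 mL.
Diluent to add = V₂ − V₁ = 484 − 7.98 = 476 mL.

476 mL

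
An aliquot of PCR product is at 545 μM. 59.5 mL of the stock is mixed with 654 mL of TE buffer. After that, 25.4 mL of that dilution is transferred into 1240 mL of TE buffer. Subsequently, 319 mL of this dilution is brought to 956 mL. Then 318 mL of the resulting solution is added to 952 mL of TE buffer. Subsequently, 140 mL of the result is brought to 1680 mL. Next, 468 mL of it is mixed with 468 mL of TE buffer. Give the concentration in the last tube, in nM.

3.18 nM

Overall dilution factor = 11.99 × 49.82 × 2.997 × 3.994 × 12 × 2 = 1.72 × 10⁵.
545 μM / 1.72 × 10⁵ = 3.18 × 10⁻³ μM = 3.18 nM.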